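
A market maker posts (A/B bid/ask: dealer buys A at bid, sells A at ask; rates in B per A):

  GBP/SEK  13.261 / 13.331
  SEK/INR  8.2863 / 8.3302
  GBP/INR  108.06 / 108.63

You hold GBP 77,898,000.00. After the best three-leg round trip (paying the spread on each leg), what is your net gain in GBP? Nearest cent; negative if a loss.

Best loop GBP → SEK → INR → GBP:
GBP 77,898,000.00 × 13.261 (sell GBP at bid) = SEK 1,033,005,378.00
SEK 1,033,005,378.00 × 8.2863 (sell SEK at bid) = INR 8,559,792,463.72
INR 8,559,792,463.72 ÷ 108.63 (buy GBP at ask) = GBP 78,797,684.47

Net profit: GBP 899,684.47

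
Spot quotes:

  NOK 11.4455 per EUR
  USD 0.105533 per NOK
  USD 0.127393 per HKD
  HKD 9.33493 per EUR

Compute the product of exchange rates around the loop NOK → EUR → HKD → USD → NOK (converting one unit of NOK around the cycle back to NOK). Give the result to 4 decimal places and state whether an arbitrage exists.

Around NOK → EUR → HKD → USD → NOK: 1 ÷ 11.4455 × 9.33493 × 0.127393 ÷ 0.105533 = 0.984540
Product < 1; profitable direction is NOK → USD → HKD → EUR → NOK.

0.9845 (arbitrage exists)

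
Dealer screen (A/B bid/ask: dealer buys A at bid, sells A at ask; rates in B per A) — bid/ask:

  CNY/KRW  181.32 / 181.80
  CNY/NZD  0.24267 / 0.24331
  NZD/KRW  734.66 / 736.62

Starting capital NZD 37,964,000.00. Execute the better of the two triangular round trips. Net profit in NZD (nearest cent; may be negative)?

Best loop NZD → CNY → KRW → NZD:
NZD 37,964,000.00 ÷ 0.24331 (buy CNY at ask) = CNY 156,031,400.27
CNY 156,031,400.27 × 181.32 (sell CNY at bid) = KRW 28,291,613,497
KRW 28,291,613,497 ÷ 736.62 (buy NZD at ask) = NZD 38,407,338.24

Net profit: NZD 443,338.24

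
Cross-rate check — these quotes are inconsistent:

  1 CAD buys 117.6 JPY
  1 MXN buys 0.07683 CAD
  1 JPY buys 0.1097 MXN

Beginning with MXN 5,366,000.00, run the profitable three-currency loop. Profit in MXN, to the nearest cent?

Profit: MXN 47,845.85

Profitable loop is MXN → JPY → CAD → MXN:
MXN 5,366,000.00 ÷ 0.1097 = JPY 48,915,223
JPY 48,915,223 ÷ 117.6 = CAD 415,945.78
CAD 415,945.78 ÷ 0.07683 = MXN 5,413,845.85
Profit = MXN 5,413,845.85 − MXN 5,366,000.00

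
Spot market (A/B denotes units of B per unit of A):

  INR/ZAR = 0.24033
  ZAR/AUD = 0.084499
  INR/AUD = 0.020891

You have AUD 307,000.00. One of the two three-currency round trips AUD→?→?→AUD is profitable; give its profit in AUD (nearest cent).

Profitable loop is AUD → ZAR → INR → AUD:
AUD 307,000.00 ÷ 0.084499 = ZAR 3,633,179.09
ZAR 3,633,179.09 ÷ 0.24033 = INR 15,117,459.70
INR 15,117,459.70 × 0.020891 = AUD 315,818.85
Profit = AUD 315,818.85 − AUD 307,000.00

Profit: AUD 8,818.85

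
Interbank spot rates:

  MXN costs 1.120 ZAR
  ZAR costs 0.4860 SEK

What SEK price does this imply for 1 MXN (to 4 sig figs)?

MXN/SEK = 0.5443

1 MXN × 1.120 = 1.12 ZAR
1.12 ZAR × 0.4860 = 0.54432 SEK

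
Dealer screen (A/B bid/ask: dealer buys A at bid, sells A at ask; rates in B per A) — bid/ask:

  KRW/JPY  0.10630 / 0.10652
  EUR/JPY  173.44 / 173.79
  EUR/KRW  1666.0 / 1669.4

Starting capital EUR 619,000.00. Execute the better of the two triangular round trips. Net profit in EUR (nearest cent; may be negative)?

Best loop EUR → KRW → JPY → EUR:
EUR 619,000.00 × 1666.0 (sell EUR at bid) = KRW 1,031,254,000
KRW 1,031,254,000 × 0.10630 (sell KRW at bid) = JPY 109,622,300
JPY 109,622,300 ÷ 173.79 (buy EUR at ask) = EUR 630,774.50

Net profit: EUR 11,774.50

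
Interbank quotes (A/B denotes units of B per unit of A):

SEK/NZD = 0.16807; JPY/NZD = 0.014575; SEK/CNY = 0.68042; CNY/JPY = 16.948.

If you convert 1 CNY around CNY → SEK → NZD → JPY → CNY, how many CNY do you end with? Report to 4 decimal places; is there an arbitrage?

1.0000 (no arbitrage)

Around CNY → SEK → NZD → JPY → CNY: 1 ÷ 0.68042 × 0.16807 ÷ 0.014575 ÷ 16.948 = 0.999968
Product ≈ 1 (deviation 0.003%, within rounding noise).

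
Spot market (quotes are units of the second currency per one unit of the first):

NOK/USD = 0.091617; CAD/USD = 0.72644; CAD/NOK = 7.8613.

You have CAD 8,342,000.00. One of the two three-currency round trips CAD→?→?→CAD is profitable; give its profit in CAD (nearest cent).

Profit: CAD 71,941.70

Profitable loop is CAD → USD → NOK → CAD:
CAD 8,342,000.00 × 0.72644 = USD 6,059,962.48
USD 6,059,962.48 ÷ 0.091617 = NOK 66,144,519.90
NOK 66,144,519.90 ÷ 7.8613 = CAD 8,413,941.70
Profit = CAD 8,413,941.70 − CAD 8,342,000.00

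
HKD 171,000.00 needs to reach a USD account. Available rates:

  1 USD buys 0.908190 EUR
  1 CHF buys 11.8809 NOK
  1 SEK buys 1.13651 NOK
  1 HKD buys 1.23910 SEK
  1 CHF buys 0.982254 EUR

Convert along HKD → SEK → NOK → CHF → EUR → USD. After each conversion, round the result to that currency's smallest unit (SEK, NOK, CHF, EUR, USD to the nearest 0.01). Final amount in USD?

HKD 171,000.00 × 1.23910 = SEK 211,886.10
SEK 211,886.10 × 1.13651 = NOK 240,810.67
NOK 240,810.67 ÷ 11.8809 = CHF 20,268.72
CHF 20,268.72 × 0.982254 = EUR 19,909.03
EUR 19,909.03 ÷ 0.908190 = USD 21,921.66

USD 21,921.66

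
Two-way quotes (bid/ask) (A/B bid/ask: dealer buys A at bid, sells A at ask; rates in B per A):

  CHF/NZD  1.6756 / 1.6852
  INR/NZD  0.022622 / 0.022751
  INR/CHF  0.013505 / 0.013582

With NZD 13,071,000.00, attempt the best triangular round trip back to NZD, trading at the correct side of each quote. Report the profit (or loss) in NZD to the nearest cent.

Net result: NZD -70,104.59 (no profitable arbitrage after spreads)

Best loop NZD → INR → CHF → NZD:
NZD 13,071,000.00 ÷ 0.022751 (buy INR at ask) = INR 574,524,196.74
INR 574,524,196.74 × 0.013505 (sell INR at bid) = CHF 7,758,949.28
CHF 7,758,949.28 × 1.6756 (sell CHF at bid) = NZD 13,000,895.41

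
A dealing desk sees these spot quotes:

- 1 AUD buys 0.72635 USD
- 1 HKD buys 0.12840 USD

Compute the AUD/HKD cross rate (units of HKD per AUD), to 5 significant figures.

AUD/HKD = 5.6569

1 AUD × 0.72635 = 0.72635 USD
0.72635 USD ÷ 0.12840 = 5.65693 HKD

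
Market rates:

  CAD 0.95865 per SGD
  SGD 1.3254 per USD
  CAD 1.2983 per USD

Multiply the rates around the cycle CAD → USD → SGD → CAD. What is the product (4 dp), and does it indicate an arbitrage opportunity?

Around CAD → USD → SGD → CAD: 1 ÷ 1.2983 × 1.3254 × 0.95865 = 0.978660
Product < 1; profitable direction is CAD → SGD → USD → CAD.

0.9787 (arbitrage exists)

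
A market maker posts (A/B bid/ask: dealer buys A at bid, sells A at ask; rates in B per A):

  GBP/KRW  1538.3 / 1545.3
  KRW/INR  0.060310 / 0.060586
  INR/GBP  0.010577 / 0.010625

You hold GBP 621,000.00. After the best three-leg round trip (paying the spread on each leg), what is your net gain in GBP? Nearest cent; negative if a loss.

Net profit: GBP 3,277.35

Best loop GBP → INR → KRW → GBP:
GBP 621,000.00 ÷ 0.010625 (buy INR at ask) = INR 58,447,058.82
INR 58,447,058.82 ÷ 0.060586 (buy KRW at ask) = KRW 964,695,785
KRW 964,695,785 ÷ 1545.3 (buy GBP at ask) = GBP 624,277.35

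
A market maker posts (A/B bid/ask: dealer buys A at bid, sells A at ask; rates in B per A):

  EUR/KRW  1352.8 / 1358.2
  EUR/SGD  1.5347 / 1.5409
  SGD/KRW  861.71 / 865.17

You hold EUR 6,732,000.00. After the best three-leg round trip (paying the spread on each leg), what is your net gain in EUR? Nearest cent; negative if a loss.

Net profit: EUR 99,275.41

Best loop EUR → KRW → SGD → EUR:
EUR 6,732,000.00 × 1352.8 (sell EUR at bid) = KRW 9,107,049,600
KRW 9,107,049,600 ÷ 865.17 (buy SGD at ask) = SGD 10,526,312.29
SGD 10,526,312.29 ÷ 1.5409 (buy EUR at ask) = EUR 6,831,275.41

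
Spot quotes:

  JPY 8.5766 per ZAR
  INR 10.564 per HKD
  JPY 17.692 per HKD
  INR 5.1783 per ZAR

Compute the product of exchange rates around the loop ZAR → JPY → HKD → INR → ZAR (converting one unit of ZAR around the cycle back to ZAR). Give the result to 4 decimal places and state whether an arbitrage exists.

Around ZAR → JPY → HKD → INR → ZAR: 1 × 8.5766 ÷ 17.692 × 10.564 ÷ 5.1783 = 0.988962
Product < 1; profitable direction is ZAR → INR → HKD → JPY → ZAR.

0.9890 (arbitrage exists)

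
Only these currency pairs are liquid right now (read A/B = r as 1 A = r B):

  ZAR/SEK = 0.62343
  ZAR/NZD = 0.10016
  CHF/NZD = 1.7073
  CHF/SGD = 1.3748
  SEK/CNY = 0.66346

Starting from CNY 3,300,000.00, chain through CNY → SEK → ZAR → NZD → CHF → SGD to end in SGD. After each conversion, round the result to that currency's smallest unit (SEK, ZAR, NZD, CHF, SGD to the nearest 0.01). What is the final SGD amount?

SGD 643,480.67

CNY 3,300,000.00 ÷ 0.66346 = SEK 4,973,924.58
SEK 4,973,924.58 ÷ 0.62343 = ZAR 7,978,320.87
ZAR 7,978,320.87 × 0.10016 = NZD 799,108.62
NZD 799,108.62 ÷ 1.7073 = CHF 468,054.02
CHF 468,054.02 × 1.3748 = SGD 643,480.67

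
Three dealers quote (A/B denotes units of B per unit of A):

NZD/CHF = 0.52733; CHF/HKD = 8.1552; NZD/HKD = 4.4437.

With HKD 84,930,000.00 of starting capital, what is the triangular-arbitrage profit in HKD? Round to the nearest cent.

Profit: HKD 2,828,412.82

Profitable loop is HKD → CHF → NZD → HKD:
HKD 84,930,000.00 ÷ 8.1552 = CHF 10,414,214.24
CHF 10,414,214.24 ÷ 0.52733 = NZD 19,748,950.83
NZD 19,748,950.83 × 4.4437 = HKD 87,758,412.82
Profit = HKD 87,758,412.82 − HKD 84,930,000.00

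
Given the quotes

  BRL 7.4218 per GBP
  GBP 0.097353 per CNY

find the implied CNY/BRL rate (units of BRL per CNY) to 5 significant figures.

CNY/BRL = 0.72253

1 CNY × 0.097353 = 0.097353 GBP
0.097353 GBP × 7.4218 = 0.722534 BRL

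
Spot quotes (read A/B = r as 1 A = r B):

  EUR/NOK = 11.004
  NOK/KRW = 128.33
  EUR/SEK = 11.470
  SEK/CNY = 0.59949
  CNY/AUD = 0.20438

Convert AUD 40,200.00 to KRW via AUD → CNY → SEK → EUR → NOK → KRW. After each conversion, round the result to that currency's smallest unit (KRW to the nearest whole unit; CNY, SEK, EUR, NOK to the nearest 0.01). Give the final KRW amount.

AUD 40,200.00 ÷ 0.20438 = CNY 196,692.44
CNY 196,692.44 ÷ 0.59949 = SEK 328,099.62
SEK 328,099.62 ÷ 11.470 = EUR 28,605.02
EUR 28,605.02 × 11.004 = NOK 314,769.64
NOK 314,769.64 × 128.33 = KRW 40,394,388

KRW 40,394,388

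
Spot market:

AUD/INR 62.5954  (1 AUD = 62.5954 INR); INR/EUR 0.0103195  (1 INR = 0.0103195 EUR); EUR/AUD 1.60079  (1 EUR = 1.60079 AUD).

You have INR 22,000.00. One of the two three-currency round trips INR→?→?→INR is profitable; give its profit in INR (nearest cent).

Profit: INR 748.78

Profitable loop is INR → EUR → AUD → INR:
INR 22,000.00 × 0.0103195 = EUR 227.03
EUR 227.03 × 1.60079 = AUD 363.43
AUD 363.43 × 62.5954 = INR 22,748.78
Profit = INR 22,748.78 − INR 22,000.00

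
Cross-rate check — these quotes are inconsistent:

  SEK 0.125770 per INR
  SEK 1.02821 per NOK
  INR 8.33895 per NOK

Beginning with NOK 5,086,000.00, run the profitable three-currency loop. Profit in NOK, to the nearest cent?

Profitable loop is NOK → INR → SEK → NOK:
NOK 5,086,000.00 × 8.33895 = INR 42,411,899.70
INR 42,411,899.70 × 0.125770 = SEK 5,334,144.63
SEK 5,334,144.63 ÷ 1.02821 = NOK 5,187,796.88
Profit = NOK 5,187,796.88 − NOK 5,086,000.00

Profit: NOK 101,796.88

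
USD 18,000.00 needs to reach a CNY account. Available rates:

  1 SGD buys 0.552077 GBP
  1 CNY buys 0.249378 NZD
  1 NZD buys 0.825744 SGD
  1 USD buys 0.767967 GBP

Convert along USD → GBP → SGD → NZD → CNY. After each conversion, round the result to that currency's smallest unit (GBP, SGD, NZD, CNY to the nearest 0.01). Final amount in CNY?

USD 18,000.00 × 0.767967 = GBP 13,823.41
GBP 13,823.41 ÷ 0.552077 = SGD 25,038.92
SGD 25,038.92 ÷ 0.825744 = NZD 30,322.86
NZD 30,322.86 ÷ 0.249378 = CNY 121,593.97

CNY 121,593.97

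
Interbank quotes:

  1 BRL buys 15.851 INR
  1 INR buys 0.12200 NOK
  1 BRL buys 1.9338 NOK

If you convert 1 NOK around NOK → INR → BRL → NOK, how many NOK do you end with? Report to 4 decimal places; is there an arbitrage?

Around NOK → INR → BRL → NOK: 1 ÷ 0.12200 ÷ 15.851 × 1.9338 = 0.999989
Product ≈ 1 (deviation 0.001%, within rounding noise).

1.0000 (no arbitrage)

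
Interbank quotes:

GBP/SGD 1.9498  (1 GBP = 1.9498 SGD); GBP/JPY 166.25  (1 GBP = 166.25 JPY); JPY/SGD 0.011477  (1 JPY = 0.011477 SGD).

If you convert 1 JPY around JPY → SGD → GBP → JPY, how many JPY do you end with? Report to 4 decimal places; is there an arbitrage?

Around JPY → SGD → GBP → JPY: 1 × 0.011477 ÷ 1.9498 × 166.25 = 0.978588
Product < 1; profitable direction is JPY → GBP → SGD → JPY.

0.9786 (arbitrage exists)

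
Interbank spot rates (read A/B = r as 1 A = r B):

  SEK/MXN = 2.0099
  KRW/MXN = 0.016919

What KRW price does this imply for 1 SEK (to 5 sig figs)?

1 SEK × 2.0099 = 2.0099 MXN
2.0099 MXN ÷ 0.016919 = 118.795 KRW

SEK/KRW = 118.80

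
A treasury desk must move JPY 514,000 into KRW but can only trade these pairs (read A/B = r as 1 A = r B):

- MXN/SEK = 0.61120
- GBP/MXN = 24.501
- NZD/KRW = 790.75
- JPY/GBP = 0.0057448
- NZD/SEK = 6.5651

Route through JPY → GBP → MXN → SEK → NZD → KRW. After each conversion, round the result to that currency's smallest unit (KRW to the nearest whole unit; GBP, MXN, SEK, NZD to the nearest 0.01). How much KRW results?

JPY 514,000 × 0.0057448 = GBP 2,952.83
GBP 2,952.83 × 24.501 = MXN 72,347.29
MXN 72,347.29 × 0.61120 = SEK 44,218.66
SEK 44,218.66 ÷ 6.5651 = NZD 6,735.41
NZD 6,735.41 × 790.75 = KRW 5,326,025

KRW 5,326,025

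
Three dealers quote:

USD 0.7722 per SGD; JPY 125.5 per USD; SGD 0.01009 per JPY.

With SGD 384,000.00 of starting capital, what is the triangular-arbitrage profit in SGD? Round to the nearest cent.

Profit: SGD 8,705.09

Profitable loop is SGD → JPY → USD → SGD:
SGD 384,000.00 ÷ 0.01009 = JPY 38,057,483
JPY 38,057,483 ÷ 125.5 = USD 303,246.87
USD 303,246.87 ÷ 0.7722 = SGD 392,705.09
Profit = SGD 392,705.09 − SGD 384,000.00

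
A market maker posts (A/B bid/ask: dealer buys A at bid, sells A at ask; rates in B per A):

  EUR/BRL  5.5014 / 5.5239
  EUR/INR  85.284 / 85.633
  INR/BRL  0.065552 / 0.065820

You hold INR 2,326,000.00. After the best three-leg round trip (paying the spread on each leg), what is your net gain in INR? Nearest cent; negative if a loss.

Best loop INR → BRL → EUR → INR:
INR 2,326,000.00 × 0.065552 (sell INR at bid) = BRL 152,473.95
BRL 152,473.95 ÷ 5.5239 (buy EUR at ask) = EUR 27,602.59
EUR 27,602.59 × 85.284 (sell EUR at bid) = INR 2,354,059.36

Net profit: INR 28,059.36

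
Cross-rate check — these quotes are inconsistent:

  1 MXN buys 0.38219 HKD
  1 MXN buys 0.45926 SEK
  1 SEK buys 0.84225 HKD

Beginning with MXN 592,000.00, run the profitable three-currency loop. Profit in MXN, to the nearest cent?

Profit: MXN 7,158.92

Profitable loop is MXN → SEK → HKD → MXN:
MXN 592,000.00 × 0.45926 = SEK 271,881.92
SEK 271,881.92 × 0.84225 = HKD 228,992.55
HKD 228,992.55 ÷ 0.38219 = MXN 599,158.92
Profit = MXN 599,158.92 − MXN 592,000.00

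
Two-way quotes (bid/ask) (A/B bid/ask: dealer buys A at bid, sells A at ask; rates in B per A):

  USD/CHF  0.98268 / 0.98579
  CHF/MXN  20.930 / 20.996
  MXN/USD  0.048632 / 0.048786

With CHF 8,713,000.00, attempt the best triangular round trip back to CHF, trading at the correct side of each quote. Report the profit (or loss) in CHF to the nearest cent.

Net profit: CHF 2,076.22

Best loop CHF → MXN → USD → CHF:
CHF 8,713,000.00 × 20.930 (sell CHF at bid) = MXN 182,363,090.00
MXN 182,363,090.00 × 0.048632 (sell MXN at bid) = USD 8,868,681.79
USD 8,868,681.79 × 0.98268 (sell USD at bid) = CHF 8,715,076.22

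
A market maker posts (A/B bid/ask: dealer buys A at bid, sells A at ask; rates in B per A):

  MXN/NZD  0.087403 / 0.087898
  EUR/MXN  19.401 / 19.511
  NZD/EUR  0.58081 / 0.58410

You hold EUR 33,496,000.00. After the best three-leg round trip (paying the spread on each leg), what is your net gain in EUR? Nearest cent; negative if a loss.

Best loop EUR → NZD → MXN → EUR:
EUR 33,496,000.00 ÷ 0.58410 (buy NZD at ask) = NZD 57,346,344.80
NZD 57,346,344.80 ÷ 0.087898 (buy MXN at ask) = MXN 652,419,222.33
MXN 652,419,222.33 ÷ 19.511 (buy EUR at ask) = EUR 33,438,533.25

Net result: EUR -57,466.75 (no profitable arbitrage after spreads)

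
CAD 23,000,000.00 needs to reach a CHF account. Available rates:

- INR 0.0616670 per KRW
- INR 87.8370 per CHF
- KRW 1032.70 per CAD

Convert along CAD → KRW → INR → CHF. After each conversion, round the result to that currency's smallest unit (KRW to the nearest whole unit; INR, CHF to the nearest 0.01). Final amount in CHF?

CHF 16,675,441.45

CAD 23,000,000.00 × 1032.70 = KRW 23,752,100,000
KRW 23,752,100,000 × 0.0616670 = INR 1,464,720,750.70
INR 1,464,720,750.70 ÷ 87.8370 = CHF 16,675,441.45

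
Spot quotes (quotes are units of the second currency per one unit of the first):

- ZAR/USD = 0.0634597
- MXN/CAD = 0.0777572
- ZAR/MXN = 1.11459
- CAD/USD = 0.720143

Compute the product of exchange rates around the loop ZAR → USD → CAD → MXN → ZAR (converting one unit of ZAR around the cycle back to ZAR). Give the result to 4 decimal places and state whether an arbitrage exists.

Around ZAR → USD → CAD → MXN → ZAR: 1 × 0.0634597 ÷ 0.720143 ÷ 0.0777572 ÷ 1.11459 = 1.016772
Product > 1; profitable direction is ZAR → USD → CAD → MXN → ZAR.

1.0168 (arbitrage exists)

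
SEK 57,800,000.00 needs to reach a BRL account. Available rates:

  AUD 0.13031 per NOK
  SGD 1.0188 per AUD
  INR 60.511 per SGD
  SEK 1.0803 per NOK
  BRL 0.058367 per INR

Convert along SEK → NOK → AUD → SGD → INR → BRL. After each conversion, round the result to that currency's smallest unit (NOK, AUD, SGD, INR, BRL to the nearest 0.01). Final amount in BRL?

BRL 25,087,179.96

SEK 57,800,000.00 ÷ 1.0803 = NOK 53,503,656.39
NOK 53,503,656.39 × 0.13031 = AUD 6,972,061.46
AUD 6,972,061.46 × 1.0188 = SGD 7,103,136.22
SGD 7,103,136.22 × 60.511 = INR 429,817,875.81
INR 429,817,875.81 × 0.058367 = BRL 25,087,179.96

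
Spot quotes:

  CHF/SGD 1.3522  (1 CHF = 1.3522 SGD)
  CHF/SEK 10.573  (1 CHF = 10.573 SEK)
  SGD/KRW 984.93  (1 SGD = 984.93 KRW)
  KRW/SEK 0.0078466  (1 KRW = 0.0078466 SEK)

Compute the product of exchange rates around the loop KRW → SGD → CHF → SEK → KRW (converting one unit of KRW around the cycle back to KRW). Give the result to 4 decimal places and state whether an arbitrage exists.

Around KRW → SGD → CHF → SEK → KRW: 1 ÷ 984.93 ÷ 1.3522 × 10.573 ÷ 0.0078466 = 1.011743
Product > 1; profitable direction is KRW → SGD → CHF → SEK → KRW.

1.0117 (arbitrage exists)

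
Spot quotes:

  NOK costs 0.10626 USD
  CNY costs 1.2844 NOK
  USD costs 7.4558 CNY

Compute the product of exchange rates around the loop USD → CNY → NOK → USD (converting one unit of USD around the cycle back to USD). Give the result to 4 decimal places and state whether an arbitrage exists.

1.0176 (arbitrage exists)

Around USD → CNY → NOK → USD: 1 × 7.4558 × 1.2844 × 0.10626 = 1.017570
Product > 1; profitable direction is USD → CNY → NOK → USD.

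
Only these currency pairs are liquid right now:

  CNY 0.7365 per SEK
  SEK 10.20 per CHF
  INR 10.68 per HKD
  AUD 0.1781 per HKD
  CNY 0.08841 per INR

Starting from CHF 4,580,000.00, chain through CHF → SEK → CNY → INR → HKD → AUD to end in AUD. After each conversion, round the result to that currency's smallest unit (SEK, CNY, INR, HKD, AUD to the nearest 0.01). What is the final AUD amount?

AUD 6,489,775.55

CHF 4,580,000.00 × 10.20 = SEK 46,716,000.00
SEK 46,716,000.00 × 0.7365 = CNY 34,406,334.00
CNY 34,406,334.00 ÷ 0.08841 = INR 389,167,899.56
INR 389,167,899.56 ÷ 10.68 = HKD 36,438,941.91
HKD 36,438,941.91 × 0.1781 = AUD 6,489,775.55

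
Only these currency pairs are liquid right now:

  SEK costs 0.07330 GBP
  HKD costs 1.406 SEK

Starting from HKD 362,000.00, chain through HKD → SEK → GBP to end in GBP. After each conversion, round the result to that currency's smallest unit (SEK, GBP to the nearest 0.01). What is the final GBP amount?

GBP 37,307.65

HKD 362,000.00 × 1.406 = SEK 508,972.00
SEK 508,972.00 × 0.07330 = GBP 37,307.65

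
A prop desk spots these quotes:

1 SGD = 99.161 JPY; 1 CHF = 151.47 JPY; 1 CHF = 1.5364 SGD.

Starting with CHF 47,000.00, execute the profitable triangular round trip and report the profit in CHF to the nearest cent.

Profitable loop is CHF → SGD → JPY → CHF:
CHF 47,000.00 × 1.5364 = SGD 72,210.80
SGD 72,210.80 × 99.161 = JPY 7,160,495
JPY 7,160,495 ÷ 151.47 = CHF 47,273.36
Profit = CHF 47,273.36 − CHF 47,000.00

Profit: CHF 273.36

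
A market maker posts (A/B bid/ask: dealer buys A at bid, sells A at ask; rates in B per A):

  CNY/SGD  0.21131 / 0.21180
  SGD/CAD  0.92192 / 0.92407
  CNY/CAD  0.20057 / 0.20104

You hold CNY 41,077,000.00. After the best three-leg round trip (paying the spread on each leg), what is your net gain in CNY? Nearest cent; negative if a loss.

Net profit: CNY 1,018,324.88

Best loop CNY → CAD → SGD → CNY:
CNY 41,077,000.00 × 0.20057 (sell CNY at bid) = CAD 8,238,813.89
CAD 8,238,813.89 ÷ 0.92407 (buy SGD at ask) = SGD 8,915,789.81
SGD 8,915,789.81 ÷ 0.21180 (buy CNY at ask) = CNY 42,095,324.88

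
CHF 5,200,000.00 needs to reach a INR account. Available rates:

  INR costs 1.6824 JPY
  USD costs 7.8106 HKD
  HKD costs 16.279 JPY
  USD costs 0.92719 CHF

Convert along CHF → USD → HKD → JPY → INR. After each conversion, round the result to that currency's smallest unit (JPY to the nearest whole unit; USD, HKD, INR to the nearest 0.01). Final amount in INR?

CHF 5,200,000.00 ÷ 0.92719 = USD 5,608,343.49
USD 5,608,343.49 × 7.8106 = HKD 43,804,527.66
HKD 43,804,527.66 × 16.279 = JPY 713,093,906
JPY 713,093,906 ÷ 1.6824 = INR 423,855,150.97

INR 423,855,150.97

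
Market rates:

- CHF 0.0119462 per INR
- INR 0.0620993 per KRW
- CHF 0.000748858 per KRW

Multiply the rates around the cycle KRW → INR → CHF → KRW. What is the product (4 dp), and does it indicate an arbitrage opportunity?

Around KRW → INR → CHF → KRW: 1 × 0.0620993 × 0.0119462 ÷ 0.000748858 = 0.990643
Product < 1; profitable direction is KRW → CHF → INR → KRW.

0.9906 (arbitrage exists)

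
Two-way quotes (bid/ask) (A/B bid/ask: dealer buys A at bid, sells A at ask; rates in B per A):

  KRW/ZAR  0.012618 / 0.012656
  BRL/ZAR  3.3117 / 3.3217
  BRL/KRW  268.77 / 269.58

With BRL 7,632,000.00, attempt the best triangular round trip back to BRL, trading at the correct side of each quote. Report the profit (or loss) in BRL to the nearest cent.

Best loop BRL → KRW → ZAR → BRL:
BRL 7,632,000.00 × 268.77 (sell BRL at bid) = KRW 2,051,252,640
KRW 2,051,252,640 × 0.012618 (sell KRW at bid) = ZAR 25,882,705.81
ZAR 25,882,705.81 ÷ 3.3217 (buy BRL at ask) = BRL 7,792,005.84

Net profit: BRL 160,005.84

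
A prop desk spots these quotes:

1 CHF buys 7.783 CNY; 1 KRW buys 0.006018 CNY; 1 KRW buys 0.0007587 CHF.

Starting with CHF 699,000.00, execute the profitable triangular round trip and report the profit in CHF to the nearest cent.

Profitable loop is CHF → KRW → CNY → CHF:
CHF 699,000.00 ÷ 0.0007587 = KRW 921,312,772
KRW 921,312,772 × 0.006018 = CNY 5,544,460.26
CNY 5,544,460.26 ÷ 7.783 = CHF 712,380.86
Profit = CHF 712,380.86 − CHF 699,000.00

Profit: CHF 13,380.86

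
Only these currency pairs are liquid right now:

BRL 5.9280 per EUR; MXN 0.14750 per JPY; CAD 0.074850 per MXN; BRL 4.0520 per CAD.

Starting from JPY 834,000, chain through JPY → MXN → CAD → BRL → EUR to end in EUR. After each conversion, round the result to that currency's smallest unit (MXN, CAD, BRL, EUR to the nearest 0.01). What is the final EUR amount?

JPY 834,000 × 0.14750 = MXN 123,015.00
MXN 123,015.00 × 0.074850 = CAD 9,207.67
CAD 9,207.67 × 4.0520 = BRL 37,309.48
BRL 37,309.48 ÷ 5.9280 = EUR 6,293.77

EUR 6,293.77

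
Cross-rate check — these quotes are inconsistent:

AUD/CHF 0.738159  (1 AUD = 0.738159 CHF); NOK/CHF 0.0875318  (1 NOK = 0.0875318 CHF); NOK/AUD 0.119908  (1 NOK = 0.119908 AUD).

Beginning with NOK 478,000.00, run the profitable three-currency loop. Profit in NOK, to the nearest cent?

Profitable loop is NOK → AUD → CHF → NOK:
NOK 478,000.00 × 0.119908 = AUD 57,316.02
AUD 57,316.02 × 0.738159 = CHF 42,308.34
CHF 42,308.34 ÷ 0.0875318 = NOK 483,348.21
Profit = NOK 483,348.21 − NOK 478,000.00

Profit: NOK 5,348.21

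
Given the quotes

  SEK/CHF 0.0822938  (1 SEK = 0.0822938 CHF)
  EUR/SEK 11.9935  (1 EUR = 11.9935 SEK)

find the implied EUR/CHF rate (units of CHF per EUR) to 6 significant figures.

EUR/CHF = 0.986991

1 EUR × 11.9935 = 11.9935 SEK
11.9935 SEK × 0.0822938 = 0.986991 CHF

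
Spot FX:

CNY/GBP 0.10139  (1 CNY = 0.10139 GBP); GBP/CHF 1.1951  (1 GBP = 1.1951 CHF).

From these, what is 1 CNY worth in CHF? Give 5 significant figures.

CNY/CHF = 0.12117

1 CNY × 0.10139 = 0.10139 GBP
0.10139 GBP × 1.1951 = 0.121171 CHF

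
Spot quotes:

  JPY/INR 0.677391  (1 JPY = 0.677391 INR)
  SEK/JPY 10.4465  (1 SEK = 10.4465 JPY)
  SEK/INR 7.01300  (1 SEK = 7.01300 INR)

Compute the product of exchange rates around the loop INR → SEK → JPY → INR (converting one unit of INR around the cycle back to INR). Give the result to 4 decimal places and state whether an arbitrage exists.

1.0090 (arbitrage exists)

Around INR → SEK → JPY → INR: 1 ÷ 7.01300 × 10.4465 × 0.677391 = 1.009035
Product > 1; profitable direction is INR → SEK → JPY → INR.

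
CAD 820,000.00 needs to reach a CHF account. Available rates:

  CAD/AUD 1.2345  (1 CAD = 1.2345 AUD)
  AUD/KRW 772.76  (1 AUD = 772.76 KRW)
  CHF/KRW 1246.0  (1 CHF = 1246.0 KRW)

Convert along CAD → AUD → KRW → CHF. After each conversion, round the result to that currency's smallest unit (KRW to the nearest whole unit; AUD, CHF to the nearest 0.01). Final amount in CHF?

CAD 820,000.00 × 1.2345 = AUD 1,012,290.00
AUD 1,012,290.00 × 772.76 = KRW 782,257,220
KRW 782,257,220 ÷ 1246.0 = CHF 627,814.78

CHF 627,814.78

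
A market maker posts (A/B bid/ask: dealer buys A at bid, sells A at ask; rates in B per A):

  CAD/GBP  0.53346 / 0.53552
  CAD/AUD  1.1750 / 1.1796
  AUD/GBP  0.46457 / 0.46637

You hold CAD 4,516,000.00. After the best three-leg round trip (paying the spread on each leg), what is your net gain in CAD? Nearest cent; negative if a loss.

Best loop CAD → AUD → GBP → CAD:
CAD 4,516,000.00 × 1.1750 (sell CAD at bid) = AUD 5,306,300.00
AUD 5,306,300.00 × 0.46457 (sell AUD at bid) = GBP 2,465,147.79
GBP 2,465,147.79 ÷ 0.53552 (buy CAD at ask) = CAD 4,603,278.67

Net profit: CAD 87,278.67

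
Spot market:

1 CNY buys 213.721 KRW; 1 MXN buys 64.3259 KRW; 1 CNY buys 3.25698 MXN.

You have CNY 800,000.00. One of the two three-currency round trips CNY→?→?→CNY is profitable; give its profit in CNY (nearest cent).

Profit: CNY 16,086.55

Profitable loop is CNY → KRW → MXN → CNY:
CNY 800,000.00 × 213.721 = KRW 170,976,800
KRW 170,976,800 ÷ 64.3259 = MXN 2,657,977.58
MXN 2,657,977.58 ÷ 3.25698 = CNY 816,086.55
Profit = CNY 816,086.55 − CNY 800,000.00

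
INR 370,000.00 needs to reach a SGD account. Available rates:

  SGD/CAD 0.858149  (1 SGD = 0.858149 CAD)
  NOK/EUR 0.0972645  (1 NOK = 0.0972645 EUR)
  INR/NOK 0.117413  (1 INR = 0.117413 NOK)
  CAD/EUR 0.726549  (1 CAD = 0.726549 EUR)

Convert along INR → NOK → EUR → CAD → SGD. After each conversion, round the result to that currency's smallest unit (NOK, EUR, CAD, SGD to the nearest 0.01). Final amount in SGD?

INR 370,000.00 × 0.117413 = NOK 43,442.81
NOK 43,442.81 × 0.0972645 = EUR 4,225.44
EUR 4,225.44 ÷ 0.726549 = CAD 5,815.77
CAD 5,815.77 ÷ 0.858149 = SGD 6,777.11

SGD 6,777.11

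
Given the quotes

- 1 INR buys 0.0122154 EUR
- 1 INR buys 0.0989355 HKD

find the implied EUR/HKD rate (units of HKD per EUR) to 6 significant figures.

EUR/HKD = 8.09924

1 EUR ÷ 0.0122154 = 81.8639 INR
81.8639 INR × 0.0989355 = 8.09924 HKD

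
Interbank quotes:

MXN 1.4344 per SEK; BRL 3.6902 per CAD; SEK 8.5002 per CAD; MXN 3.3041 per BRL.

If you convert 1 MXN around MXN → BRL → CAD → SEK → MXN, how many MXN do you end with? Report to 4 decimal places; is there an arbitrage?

1.0000 (no arbitrage)

Around MXN → BRL → CAD → SEK → MXN: 1 ÷ 3.3041 ÷ 3.6902 × 8.5002 × 1.4344 = 0.999992
Product ≈ 1 (deviation 0.001%, within rounding noise).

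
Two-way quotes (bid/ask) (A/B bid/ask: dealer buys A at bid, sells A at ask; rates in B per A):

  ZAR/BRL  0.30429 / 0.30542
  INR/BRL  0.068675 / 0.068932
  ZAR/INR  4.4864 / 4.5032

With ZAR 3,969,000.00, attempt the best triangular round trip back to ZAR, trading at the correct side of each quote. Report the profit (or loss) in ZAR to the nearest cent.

Net profit: ZAR 34,872.93

Best loop ZAR → INR → BRL → ZAR:
ZAR 3,969,000.00 × 4.4864 (sell ZAR at bid) = INR 17,806,521.60
INR 17,806,521.60 × 0.068675 (sell INR at bid) = BRL 1,222,862.87
BRL 1,222,862.87 ÷ 0.30542 (buy ZAR at ask) = ZAR 4,003,872.93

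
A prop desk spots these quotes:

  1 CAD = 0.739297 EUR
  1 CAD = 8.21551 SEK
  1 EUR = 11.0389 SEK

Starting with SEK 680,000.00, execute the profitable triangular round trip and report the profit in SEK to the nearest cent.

Profitable loop is SEK → EUR → CAD → SEK:
SEK 680,000.00 ÷ 11.0389 = EUR 61,600.34
EUR 61,600.34 ÷ 0.739297 = CAD 83,322.86
CAD 83,322.86 × 8.21551 = SEK 684,539.79
Profit = SEK 684,539.79 − SEK 680,000.00

Profit: SEK 4,539.79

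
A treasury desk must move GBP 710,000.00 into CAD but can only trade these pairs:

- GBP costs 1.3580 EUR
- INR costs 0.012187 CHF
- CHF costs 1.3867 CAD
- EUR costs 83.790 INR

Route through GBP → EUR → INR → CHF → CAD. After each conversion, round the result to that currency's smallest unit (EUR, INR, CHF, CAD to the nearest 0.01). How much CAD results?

GBP 710,000.00 × 1.3580 = EUR 964,180.00
EUR 964,180.00 × 83.790 = INR 80,788,642.20
INR 80,788,642.20 × 0.012187 = CHF 984,571.18
CHF 984,571.18 × 1.3867 = CAD 1,365,304.86

CAD 1,365,304.86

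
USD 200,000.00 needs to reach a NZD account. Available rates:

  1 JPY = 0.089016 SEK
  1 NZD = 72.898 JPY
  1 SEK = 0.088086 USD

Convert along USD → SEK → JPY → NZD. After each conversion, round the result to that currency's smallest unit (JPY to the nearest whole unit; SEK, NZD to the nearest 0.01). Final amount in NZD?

NZD 349,896.36

USD 200,000.00 ÷ 0.088086 = SEK 2,270,508.37
SEK 2,270,508.37 ÷ 0.089016 = JPY 25,506,745
JPY 25,506,745 ÷ 72.898 = NZD 349,896.36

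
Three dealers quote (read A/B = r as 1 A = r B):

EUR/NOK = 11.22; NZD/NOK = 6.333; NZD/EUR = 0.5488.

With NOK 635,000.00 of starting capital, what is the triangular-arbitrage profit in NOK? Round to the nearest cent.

Profit: NOK 18,094.84

Profitable loop is NOK → EUR → NZD → NOK:
NOK 635,000.00 ÷ 11.22 = EUR 56,595.37
EUR 56,595.37 ÷ 0.5488 = NZD 103,125.67
NZD 103,125.67 × 6.333 = NOK 653,094.84
Profit = NOK 653,094.84 − NOK 635,000.00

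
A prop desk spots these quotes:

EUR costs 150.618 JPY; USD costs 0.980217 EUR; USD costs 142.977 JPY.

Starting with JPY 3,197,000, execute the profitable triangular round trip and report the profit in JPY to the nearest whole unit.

Profitable loop is JPY → USD → EUR → JPY:
JPY 3,197,000 ÷ 142.977 = USD 22,360.24
USD 22,360.24 × 0.980217 = EUR 21,917.89
EUR 21,917.89 × 150.618 = JPY 3,301,228
Profit = JPY 3,301,228 − JPY 3,197,000

Profit: JPY 104,228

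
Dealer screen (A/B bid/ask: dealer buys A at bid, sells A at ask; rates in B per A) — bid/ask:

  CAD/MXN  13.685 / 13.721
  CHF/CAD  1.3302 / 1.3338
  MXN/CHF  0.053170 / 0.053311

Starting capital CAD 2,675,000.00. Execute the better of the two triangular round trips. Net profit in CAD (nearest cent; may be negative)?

Net profit: CAD 66,766.59

Best loop CAD → CHF → MXN → CAD:
CAD 2,675,000.00 ÷ 1.3338 (buy CHF at ask) = CHF 2,005,548.06
CHF 2,005,548.06 ÷ 0.053311 (buy MXN at ask) = MXN 37,619,779.37
MXN 37,619,779.37 ÷ 13.721 (buy CAD at ask) = CAD 2,741,766.59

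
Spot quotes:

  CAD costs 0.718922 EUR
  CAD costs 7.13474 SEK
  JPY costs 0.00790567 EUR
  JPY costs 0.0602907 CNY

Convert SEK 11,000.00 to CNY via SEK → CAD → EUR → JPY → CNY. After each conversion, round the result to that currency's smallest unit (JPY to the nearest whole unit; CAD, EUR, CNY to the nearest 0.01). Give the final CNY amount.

CNY 8,452.94

SEK 11,000.00 ÷ 7.13474 = CAD 1,541.75
CAD 1,541.75 × 0.718922 = EUR 1,108.40
EUR 1,108.40 ÷ 0.00790567 = JPY 140,203
JPY 140,203 × 0.0602907 = CNY 8,452.94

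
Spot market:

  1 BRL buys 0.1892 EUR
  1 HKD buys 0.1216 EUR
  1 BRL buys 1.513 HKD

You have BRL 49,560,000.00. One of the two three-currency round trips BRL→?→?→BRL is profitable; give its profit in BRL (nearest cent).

Profit: BRL 1,405,926.88

Profitable loop is BRL → EUR → HKD → BRL:
BRL 49,560,000.00 × 0.1892 = EUR 9,376,752.00
EUR 9,376,752.00 ÷ 0.1216 = HKD 77,111,447.37
HKD 77,111,447.37 ÷ 1.513 = BRL 50,965,926.88
Profit = BRL 50,965,926.88 − BRL 49,560,000.00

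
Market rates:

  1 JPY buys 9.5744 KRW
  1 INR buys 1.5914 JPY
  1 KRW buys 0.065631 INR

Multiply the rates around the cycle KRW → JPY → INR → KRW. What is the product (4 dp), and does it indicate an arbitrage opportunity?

Around KRW → JPY → INR → KRW: 1 ÷ 9.5744 ÷ 1.5914 ÷ 0.065631 = 1.000000
Product ≈ 1 (deviation 0.000%, within rounding noise).

1.0000 (no arbitrage)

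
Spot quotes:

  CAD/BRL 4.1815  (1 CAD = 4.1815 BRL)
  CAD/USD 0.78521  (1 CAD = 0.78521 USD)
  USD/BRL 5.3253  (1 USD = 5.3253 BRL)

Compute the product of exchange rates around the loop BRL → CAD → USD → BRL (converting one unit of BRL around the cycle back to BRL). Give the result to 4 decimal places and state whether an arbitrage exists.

Around BRL → CAD → USD → BRL: 1 ÷ 4.1815 × 0.78521 × 5.3253 = 0.999995
Product ≈ 1 (deviation 0.001%, within rounding noise).

1.0000 (no arbitrage)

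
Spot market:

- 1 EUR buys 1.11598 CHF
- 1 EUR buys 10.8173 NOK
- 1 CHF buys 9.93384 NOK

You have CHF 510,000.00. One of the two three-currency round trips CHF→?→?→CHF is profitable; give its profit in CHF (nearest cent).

Profit: CHF 12,666.75

Profitable loop is CHF → NOK → EUR → CHF:
CHF 510,000.00 × 9.93384 = NOK 5,066,258.40
NOK 5,066,258.40 ÷ 10.8173 = EUR 468,347.78
EUR 468,347.78 × 1.11598 = CHF 522,666.75
Profit = CHF 522,666.75 − CHF 510,000.00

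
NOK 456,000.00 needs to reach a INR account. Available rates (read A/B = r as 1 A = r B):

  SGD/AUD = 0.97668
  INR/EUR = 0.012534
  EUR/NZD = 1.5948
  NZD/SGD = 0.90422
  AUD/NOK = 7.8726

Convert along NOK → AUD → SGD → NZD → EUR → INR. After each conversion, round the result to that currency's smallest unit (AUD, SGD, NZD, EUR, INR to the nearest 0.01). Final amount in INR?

INR 3,281,136.11

NOK 456,000.00 ÷ 7.8726 = AUD 57,922.41
AUD 57,922.41 ÷ 0.97668 = SGD 59,305.41
SGD 59,305.41 ÷ 0.90422 = NZD 65,587.37
NZD 65,587.37 ÷ 1.5948 = EUR 41,125.76
EUR 41,125.76 ÷ 0.012534 = INR 3,281,136.11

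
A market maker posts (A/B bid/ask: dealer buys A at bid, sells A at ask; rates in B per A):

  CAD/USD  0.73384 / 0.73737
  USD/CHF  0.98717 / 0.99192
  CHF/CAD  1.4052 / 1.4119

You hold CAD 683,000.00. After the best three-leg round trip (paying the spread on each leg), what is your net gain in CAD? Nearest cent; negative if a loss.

Best loop CAD → USD → CHF → CAD:
CAD 683,000.00 × 0.73384 (sell CAD at bid) = USD 501,212.72
USD 501,212.72 × 0.98717 (sell USD at bid) = CHF 494,782.16
CHF 494,782.16 × 1.4052 (sell CHF at bid) = CAD 695,267.89

Net profit: CAD 12,267.89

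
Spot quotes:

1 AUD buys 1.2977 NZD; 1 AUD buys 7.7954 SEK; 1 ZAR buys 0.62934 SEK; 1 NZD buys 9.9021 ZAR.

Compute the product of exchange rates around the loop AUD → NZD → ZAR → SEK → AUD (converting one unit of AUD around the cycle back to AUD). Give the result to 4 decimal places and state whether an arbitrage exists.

Around AUD → NZD → ZAR → SEK → AUD: 1 × 1.2977 × 9.9021 × 0.62934 ÷ 7.7954 = 1.037405
Product > 1; profitable direction is AUD → NZD → ZAR → SEK → AUD.

1.0374 (arbitrage exists)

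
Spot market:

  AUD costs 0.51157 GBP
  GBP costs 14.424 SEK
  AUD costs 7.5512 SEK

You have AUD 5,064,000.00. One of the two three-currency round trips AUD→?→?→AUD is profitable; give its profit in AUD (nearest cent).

Profit: AUD 118,256.30

Profitable loop is AUD → SEK → GBP → AUD:
AUD 5,064,000.00 × 7.5512 = SEK 38,239,276.80
SEK 38,239,276.80 ÷ 14.424 = GBP 2,651,086.86
GBP 2,651,086.86 ÷ 0.51157 = AUD 5,182,256.30
Profit = AUD 5,182,256.30 − AUD 5,064,000.00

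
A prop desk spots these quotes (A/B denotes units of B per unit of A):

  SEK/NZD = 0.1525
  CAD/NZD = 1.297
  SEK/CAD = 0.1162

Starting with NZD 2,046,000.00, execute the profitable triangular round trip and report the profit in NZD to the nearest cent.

Profitable loop is NZD → CAD → SEK → NZD:
NZD 2,046,000.00 ÷ 1.297 = CAD 1,577,486.51
CAD 1,577,486.51 ÷ 0.1162 = SEK 13,575,615.38
SEK 13,575,615.38 × 0.1525 = NZD 2,070,281.35
Profit = NZD 2,070,281.35 − NZD 2,046,000.00

Profit: NZD 24,281.35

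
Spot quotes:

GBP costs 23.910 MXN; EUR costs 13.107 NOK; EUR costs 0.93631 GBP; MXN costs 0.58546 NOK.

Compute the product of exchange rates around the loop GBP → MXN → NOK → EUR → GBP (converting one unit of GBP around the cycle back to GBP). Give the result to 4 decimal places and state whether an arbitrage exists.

1.0000 (no arbitrage)

Around GBP → MXN → NOK → EUR → GBP: 1 × 23.910 × 0.58546 ÷ 13.107 × 0.93631 = 0.999984
Product ≈ 1 (deviation 0.002%, within rounding noise).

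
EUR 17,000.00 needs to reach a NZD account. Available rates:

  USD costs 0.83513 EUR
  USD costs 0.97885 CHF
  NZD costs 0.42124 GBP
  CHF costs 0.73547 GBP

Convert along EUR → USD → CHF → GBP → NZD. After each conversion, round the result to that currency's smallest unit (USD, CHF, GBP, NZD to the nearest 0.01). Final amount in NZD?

NZD 34,789.36

EUR 17,000.00 ÷ 0.83513 = USD 20,356.11
USD 20,356.11 × 0.97885 = CHF 19,925.58
CHF 19,925.58 × 0.73547 = GBP 14,654.67
GBP 14,654.67 ÷ 0.42124 = NZD 34,789.36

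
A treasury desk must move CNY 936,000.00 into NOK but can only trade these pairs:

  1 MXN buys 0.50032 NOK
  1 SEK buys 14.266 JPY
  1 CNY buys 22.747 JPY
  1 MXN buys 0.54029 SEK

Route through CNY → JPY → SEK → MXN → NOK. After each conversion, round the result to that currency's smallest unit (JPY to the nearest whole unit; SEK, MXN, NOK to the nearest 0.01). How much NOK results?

NOK 1,382,033.88

CNY 936,000.00 × 22.747 = JPY 21,291,192
JPY 21,291,192 ÷ 14.266 = SEK 1,492,443.01
SEK 1,492,443.01 ÷ 0.54029 = MXN 2,762,299.89
MXN 2,762,299.89 × 0.50032 = NOK 1,382,033.88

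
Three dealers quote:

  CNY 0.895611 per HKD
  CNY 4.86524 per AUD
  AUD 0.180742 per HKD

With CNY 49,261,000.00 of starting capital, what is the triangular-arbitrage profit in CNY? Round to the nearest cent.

Profit: CNY 910,754.72

Profitable loop is CNY → AUD → HKD → CNY:
CNY 49,261,000.00 ÷ 4.86524 = AUD 10,125,091.47
AUD 10,125,091.47 ÷ 0.180742 = HKD 56,019,582.97
HKD 56,019,582.97 × 0.895611 = CNY 50,171,754.72
Profit = CNY 50,171,754.72 − CNY 49,261,000.00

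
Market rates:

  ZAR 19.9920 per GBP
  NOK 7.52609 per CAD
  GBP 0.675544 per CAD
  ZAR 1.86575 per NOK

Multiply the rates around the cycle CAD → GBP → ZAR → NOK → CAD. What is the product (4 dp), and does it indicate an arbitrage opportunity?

0.9618 (arbitrage exists)

Around CAD → GBP → ZAR → NOK → CAD: 1 × 0.675544 × 19.9920 ÷ 1.86575 ÷ 7.52609 = 0.961805
Product < 1; profitable direction is CAD → NOK → ZAR → GBP → CAD.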